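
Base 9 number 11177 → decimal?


Positional values (base 9):
  7 × 9^0 = 7 × 1 = 7
  7 × 9^1 = 7 × 9 = 63
  1 × 9^2 = 1 × 81 = 81
  1 × 9^3 = 1 × 729 = 729
  1 × 9^4 = 1 × 6561 = 6561
Sum = 7 + 63 + 81 + 729 + 6561
= 7441


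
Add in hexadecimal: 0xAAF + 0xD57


Align and add column by column (LSB to MSB, each column mod 16 with carry):
  0AAF
+ 0D57
  ----
  col 0: F(15) + 7(7) + 0 (carry in) = 22 → 6(6), carry out 1
  col 1: A(10) + 5(5) + 1 (carry in) = 16 → 0(0), carry out 1
  col 2: A(10) + D(13) + 1 (carry in) = 24 → 8(8), carry out 1
  col 3: 0(0) + 0(0) + 1 (carry in) = 1 → 1(1), carry out 0
Reading digits MSB→LSB: 1806
Strip leading zeros: 1806
= 0x1806


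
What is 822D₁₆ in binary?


Each hex digit → 4 binary bits:
  8 = 1000
  2 = 0010
  2 = 0010
  D = 1101
Concatenate: 1000 0010 0010 1101
= 1000001000101101


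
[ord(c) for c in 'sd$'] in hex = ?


String: 'sd$'  (3 characters)
Per-character ASCII lookup:
  's': lowercase starts at 97: 's' = 97 + 18 = 115 → 0x73
  'd': lowercase starts at 97: 'd' = 97 + 3 = 100 → 0x64
  '$': special character: '$' = 36 → 0x24
= 0x73 0x64 0x24


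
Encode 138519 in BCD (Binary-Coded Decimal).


Each digit → 4-bit binary:
  1 → 0001
  3 → 0011
  8 → 1000
  5 → 0101
  1 → 0001
  9 → 1001
= 0001 0011 1000 0101 0001 1001


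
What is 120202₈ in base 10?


Positional values:
Position 0: 2 × 8^0 = 2
Position 1: 0 × 8^1 = 0
Position 2: 2 × 8^2 = 128
Position 3: 0 × 8^3 = 0
Position 4: 2 × 8^4 = 8192
Position 5: 1 × 8^5 = 32768
Sum = 2 + 0 + 128 + 0 + 8192 + 32768
= 41090


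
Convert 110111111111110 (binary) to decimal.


Positional values:
Bit 1: 1 × 2^1 = 2
Bit 2: 1 × 2^2 = 4
Bit 3: 1 × 2^3 = 8
Bit 4: 1 × 2^4 = 16
Bit 5: 1 × 2^5 = 32
Bit 6: 1 × 2^6 = 64
Bit 7: 1 × 2^7 = 128
Bit 8: 1 × 2^8 = 256
Bit 9: 1 × 2^9 = 512
Bit 10: 1 × 2^10 = 1024
Bit 11: 1 × 2^11 = 2048
Bit 13: 1 × 2^13 = 8192
Bit 14: 1 × 2^14 = 16384
Sum = 2 + 4 + 8 + 16 + 32 + 64 + 128 + 256 + 512 + 1024 + 2048 + 8192 + 16384
= 28670


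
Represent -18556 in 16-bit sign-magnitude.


Sign bit: 1 (negative)
Magnitude: 18556 = 100100001111100
= 1100100001111100


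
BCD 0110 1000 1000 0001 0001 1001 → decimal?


Each 4-bit group → digit:
  0110 → 6
  1000 → 8
  1000 → 8
  0001 → 1
  0001 → 1
  1001 → 9
= 688119


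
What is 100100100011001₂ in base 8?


Group into 3-bit groups: 100100100011001
  100 = 4
  100 = 4
  100 = 4
  011 = 3
  001 = 1
= 0o44431


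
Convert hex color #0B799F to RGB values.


Hex: #0B799F
R = 0B₁₆ = 11
G = 79₁₆ = 121
B = 9F₁₆ = 159
= RGB(11, 121, 159)


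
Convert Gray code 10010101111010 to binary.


Gray code: 10010101111010
MSB stays the same: 1
Each subsequent bit = prev_binary XOR current_gray:
  B[1] = 1 XOR 0 = 1
  B[2] = 1 XOR 0 = 1
  B[3] = 1 XOR 1 = 0
  B[4] = 0 XOR 0 = 0
  B[5] = 0 XOR 1 = 1
  B[6] = 1 XOR 0 = 1
  B[7] = 1 XOR 1 = 0
  B[8] = 0 XOR 1 = 1
  B[9] = 1 XOR 1 = 0
  B[10] = 0 XOR 1 = 1
  B[11] = 1 XOR 0 = 1
  B[12] = 1 XOR 1 = 0
  B[13] = 0 XOR 0 = 0
= 11100110101100 (14764 decimal)


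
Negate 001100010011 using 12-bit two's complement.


Original: 001100010011
Step 1 - Invert all bits: 110011101100
Step 2 - Add 1: 110011101100 + 1
= 110011101101 (represents -787)


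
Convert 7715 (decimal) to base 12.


Divide by 12 repeatedly:
7715 ÷ 12 = 642 remainder 11
642 ÷ 12 = 53 remainder 6
53 ÷ 12 = 4 remainder 5
4 ÷ 12 = 0 remainder 4
Reading remainders bottom-up:
= 456B


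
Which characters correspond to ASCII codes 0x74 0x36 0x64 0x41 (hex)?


Codes (hex): 0x74 0x36 0x64 0x41
Per-code ASCII lookup:
  0x74 = 116  (range 97-122: lowercase, 116 - 97 = 19) → 't'
  0x36 = 54  (range 48-57: digits, 54 - 48 = 6) → '6'
  0x64 = 100  (range 97-122: lowercase, 100 - 97 = 3) → 'd'
  0x41 = 65  (range 65-90: uppercase, 65 - 65 = 0) → 'A'
= 't6dA'


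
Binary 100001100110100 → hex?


Group into 4-bit nibbles: 0100001100110100
  0100 = 4
  0011 = 3
  0011 = 3
  0100 = 4
= 0x4334


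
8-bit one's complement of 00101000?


Original: 00101000
Invert all bits:
  bit 0: 0 → 1
  bit 1: 0 → 1
  bit 2: 1 → 0
  bit 3: 0 → 1
  bit 4: 1 → 0
  bit 5: 0 → 1
  bit 6: 0 → 1
  bit 7: 0 → 1
= 11010111


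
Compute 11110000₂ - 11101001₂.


Align and subtract column by column (LSB to MSB, borrowing when needed):
  11110000
- 11101001
  --------
  col 0: (0 - 0 borrow-in) - 1 → borrow from next column: (0+2) - 1 = 1, borrow out 1
  col 1: (0 - 1 borrow-in) - 0 → borrow from next column: (-1+2) - 0 = 1, borrow out 1
  col 2: (0 - 1 borrow-in) - 0 → borrow from next column: (-1+2) - 0 = 1, borrow out 1
  col 3: (0 - 1 borrow-in) - 1 → borrow from next column: (-1+2) - 1 = 0, borrow out 1
  col 4: (1 - 1 borrow-in) - 0 → 0 - 0 = 0, borrow out 0
  col 5: (1 - 0 borrow-in) - 1 → 1 - 1 = 0, borrow out 0
  col 6: (1 - 0 borrow-in) - 1 → 1 - 1 = 0, borrow out 0
  col 7: (1 - 0 borrow-in) - 1 → 1 - 1 = 0, borrow out 0
Reading bits MSB→LSB: 00000111
Strip leading zeros: 111
= 111


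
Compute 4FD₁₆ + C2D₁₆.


Align and add column by column (LSB to MSB, each column mod 16 with carry):
  04FD
+ 0C2D
  ----
  col 0: D(13) + D(13) + 0 (carry in) = 26 → A(10), carry out 1
  col 1: F(15) + 2(2) + 1 (carry in) = 18 → 2(2), carry out 1
  col 2: 4(4) + C(12) + 1 (carry in) = 17 → 1(1), carry out 1
  col 3: 0(0) + 0(0) + 1 (carry in) = 1 → 1(1), carry out 0
Reading digits MSB→LSB: 112A
Strip leading zeros: 112A
= 0x112A


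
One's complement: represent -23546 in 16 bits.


Original: 0101101111111010
Invert all bits:
  bit 0: 0 → 1
  bit 1: 1 → 0
  bit 2: 0 → 1
  bit 3: 1 → 0
  bit 4: 1 → 0
  bit 5: 0 → 1
  bit 6: 1 → 0
  bit 7: 1 → 0
  bit 8: 1 → 0
  bit 9: 1 → 0
  bit 10: 1 → 0
  bit 11: 1 → 0
  bit 12: 1 → 0
  bit 13: 0 → 1
  bit 14: 1 → 0
  bit 15: 0 → 1
= 1010010000000101


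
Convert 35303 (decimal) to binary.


Divide by 2 repeatedly:
35303 ÷ 2 = 17651 remainder 1
17651 ÷ 2 = 8825 remainder 1
8825 ÷ 2 = 4412 remainder 1
4412 ÷ 2 = 2206 remainder 0
2206 ÷ 2 = 1103 remainder 0
1103 ÷ 2 = 551 remainder 1
551 ÷ 2 = 275 remainder 1
275 ÷ 2 = 137 remainder 1
137 ÷ 2 = 68 remainder 1
68 ÷ 2 = 34 remainder 0
34 ÷ 2 = 17 remainder 0
17 ÷ 2 = 8 remainder 1
8 ÷ 2 = 4 remainder 0
4 ÷ 2 = 2 remainder 0
2 ÷ 2 = 1 remainder 0
1 ÷ 2 = 0 remainder 1
Reading remainders bottom-up:
= 1000100111100111


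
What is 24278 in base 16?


Divide by 16 repeatedly:
24278 ÷ 16 = 1517 remainder 6 (6)
1517 ÷ 16 = 94 remainder 13 (D)
94 ÷ 16 = 5 remainder 14 (E)
5 ÷ 16 = 0 remainder 5 (5)
Reading remainders bottom-up:
= 0x5ED6


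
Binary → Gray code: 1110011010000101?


Binary: 1110011010000101
Gray code: G = B XOR (B >> 1)
B >> 1 = 0111001101000010
1110011010000101 XOR 0111001101000010:
  1 XOR 0 = 1
  1 XOR 1 = 0
  1 XOR 1 = 0
  0 XOR 1 = 1
  0 XOR 0 = 0
  1 XOR 0 = 1
  1 XOR 1 = 0
  0 XOR 1 = 1
  1 XOR 0 = 1
  0 XOR 1 = 1
  0 XOR 0 = 0
  0 XOR 0 = 0
  0 XOR 0 = 0
  1 XOR 0 = 1
  0 XOR 1 = 1
  1 XOR 0 = 1
= 1001010111000111


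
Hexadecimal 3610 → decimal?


Positional values:
Position 0: 0 × 16^0 = 0 × 1 = 0
Position 1: 1 × 16^1 = 1 × 16 = 16
Position 2: 6 × 16^2 = 6 × 256 = 1536
Position 3: 3 × 16^3 = 3 × 4096 = 12288
Sum = 0 + 16 + 1536 + 12288
= 13840


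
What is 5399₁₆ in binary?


Each hex digit → 4 binary bits:
  5 = 0101
  3 = 0011
  9 = 1001
  9 = 1001
Concatenate: 0101 0011 1001 1001
= 0101001110011001


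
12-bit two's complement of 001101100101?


Original: 001101100101
Step 1 - Invert all bits: 110010011010
Step 2 - Add 1: 110010011010 + 1
= 110010011011 (represents -869)


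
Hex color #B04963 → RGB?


Hex: #B04963
R = B0₁₆ = 176
G = 49₁₆ = 73
B = 63₁₆ = 99
= RGB(176, 73, 99)


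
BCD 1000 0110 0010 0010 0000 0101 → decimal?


Each 4-bit group → digit:
  1000 → 8
  0110 → 6
  0010 → 2
  0010 → 2
  0000 → 0
  0101 → 5
= 862205


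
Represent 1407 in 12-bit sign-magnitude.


Sign bit: 0 (positive)
Magnitude: 1407 = 10101111111
= 010101111111


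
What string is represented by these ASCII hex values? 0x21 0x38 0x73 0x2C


Codes (hex): 0x21 0x38 0x73 0x2C
Per-code ASCII lookup:
  0x21 = 33  (special character) → '!'
  0x38 = 56  (range 48-57: digits, 56 - 48 = 8) → '8'
  0x73 = 115  (range 97-122: lowercase, 115 - 97 = 18) → 's'
  0x2C = 44  (special character) → ','
= '!8s,'


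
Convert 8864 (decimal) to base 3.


Divide by 3 repeatedly:
8864 ÷ 3 = 2954 remainder 2
2954 ÷ 3 = 984 remainder 2
984 ÷ 3 = 328 remainder 0
328 ÷ 3 = 109 remainder 1
109 ÷ 3 = 36 remainder 1
36 ÷ 3 = 12 remainder 0
12 ÷ 3 = 4 remainder 0
4 ÷ 3 = 1 remainder 1
1 ÷ 3 = 0 remainder 1
Reading remainders bottom-up:
= 110011022


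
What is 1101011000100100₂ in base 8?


Group into 3-bit groups: 001101011000100100
  001 = 1
  101 = 5
  011 = 3
  000 = 0
  100 = 4
  100 = 4
= 0o153044


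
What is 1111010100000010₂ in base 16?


Group into 4-bit nibbles: 1111010100000010
  1111 = F
  0101 = 5
  0000 = 0
  0010 = 2
= 0xF502


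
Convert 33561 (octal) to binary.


Each octal digit → 3 binary bits:
  3 = 011
  3 = 011
  5 = 101
  6 = 110
  1 = 001
Concatenate: 011 011 101 110 001
= 011011101110001


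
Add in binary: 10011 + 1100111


Align and add column by column (LSB to MSB, carry propagating):
  00010011
+ 01100111
  --------
  col 0: 1 + 1 + 0 (carry in) = 2 → bit 0, carry out 1
  col 1: 1 + 1 + 1 (carry in) = 3 → bit 1, carry out 1
  col 2: 0 + 1 + 1 (carry in) = 2 → bit 0, carry out 1
  col 3: 0 + 0 + 1 (carry in) = 1 → bit 1, carry out 0
  col 4: 1 + 0 + 0 (carry in) = 1 → bit 1, carry out 0
  col 5: 0 + 1 + 0 (carry in) = 1 → bit 1, carry out 0
  col 6: 0 + 1 + 0 (carry in) = 1 → bit 1, carry out 0
  col 7: 0 + 0 + 0 (carry in) = 0 → bit 0, carry out 0
Reading bits MSB→LSB: 01111010
Strip leading zeros: 1111010
= 1111010


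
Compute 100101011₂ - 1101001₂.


Align and subtract column by column (LSB to MSB, borrowing when needed):
  100101011
- 001101001
  ---------
  col 0: (1 - 0 borrow-in) - 1 → 1 - 1 = 0, borrow out 0
  col 1: (1 - 0 borrow-in) - 0 → 1 - 0 = 1, borrow out 0
  col 2: (0 - 0 borrow-in) - 0 → 0 - 0 = 0, borrow out 0
  col 3: (1 - 0 borrow-in) - 1 → 1 - 1 = 0, borrow out 0
  col 4: (0 - 0 borrow-in) - 0 → 0 - 0 = 0, borrow out 0
  col 5: (1 - 0 borrow-in) - 1 → 1 - 1 = 0, borrow out 0
  col 6: (0 - 0 borrow-in) - 1 → borrow from next column: (0+2) - 1 = 1, borrow out 1
  col 7: (0 - 1 borrow-in) - 0 → borrow from next column: (-1+2) - 0 = 1, borrow out 1
  col 8: (1 - 1 borrow-in) - 0 → 0 - 0 = 0, borrow out 0
Reading bits MSB→LSB: 011000010
Strip leading zeros: 11000010
= 11000010


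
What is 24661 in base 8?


Divide by 8 repeatedly:
24661 ÷ 8 = 3082 remainder 5
3082 ÷ 8 = 385 remainder 2
385 ÷ 8 = 48 remainder 1
48 ÷ 8 = 6 remainder 0
6 ÷ 8 = 0 remainder 6
Reading remainders bottom-up:
= 0o60125


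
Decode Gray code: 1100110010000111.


Gray code: 1100110010000111
MSB stays the same: 1
Each subsequent bit = prev_binary XOR current_gray:
  B[1] = 1 XOR 1 = 0
  B[2] = 0 XOR 0 = 0
  B[3] = 0 XOR 0 = 0
  B[4] = 0 XOR 1 = 1
  B[5] = 1 XOR 1 = 0
  B[6] = 0 XOR 0 = 0
  B[7] = 0 XOR 0 = 0
  B[8] = 0 XOR 1 = 1
  B[9] = 1 XOR 0 = 1
  B[10] = 1 XOR 0 = 1
  B[11] = 1 XOR 0 = 1
  B[12] = 1 XOR 0 = 1
  B[13] = 1 XOR 1 = 0
  B[14] = 0 XOR 1 = 1
  B[15] = 1 XOR 1 = 0
= 1000100011111010 (35066 decimal)


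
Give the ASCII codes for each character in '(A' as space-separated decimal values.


String: '(A'  (2 characters)
Per-character ASCII lookup:
  '(': special character: '(' = 40
  'A': uppercase starts at 65: 'A' = 65 + 0 = 65
= 40 65


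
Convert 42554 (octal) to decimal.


Positional values:
Position 0: 4 × 8^0 = 4
Position 1: 5 × 8^1 = 40
Position 2: 5 × 8^2 = 320
Position 3: 2 × 8^3 = 1024
Position 4: 4 × 8^4 = 16384
Sum = 4 + 40 + 320 + 1024 + 16384
= 17772


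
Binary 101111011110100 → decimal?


Positional values:
Bit 2: 1 × 2^2 = 4
Bit 4: 1 × 2^4 = 16
Bit 5: 1 × 2^5 = 32
Bit 6: 1 × 2^6 = 64
Bit 7: 1 × 2^7 = 128
Bit 9: 1 × 2^9 = 512
Bit 10: 1 × 2^10 = 1024
Bit 11: 1 × 2^11 = 2048
Bit 12: 1 × 2^12 = 4096
Bit 14: 1 × 2^14 = 16384
Sum = 4 + 16 + 32 + 64 + 128 + 512 + 1024 + 2048 + 4096 + 16384
= 24308


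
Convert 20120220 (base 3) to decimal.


Positional values (base 3):
  0 × 3^0 = 0 × 1 = 0
  2 × 3^1 = 2 × 3 = 6
  2 × 3^2 = 2 × 9 = 18
  0 × 3^3 = 0 × 27 = 0
  2 × 3^4 = 2 × 81 = 162
  1 × 3^5 = 1 × 243 = 243
  0 × 3^6 = 0 × 729 = 0
  2 × 3^7 = 2 × 2187 = 4374
Sum = 0 + 6 + 18 + 0 + 162 + 243 + 0 + 4374
= 4803


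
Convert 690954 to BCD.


Each digit → 4-bit binary:
  6 → 0110
  9 → 1001
  0 → 0000
  9 → 1001
  5 → 0101
  4 → 0100
= 0110 1001 0000 1001 0101 0100


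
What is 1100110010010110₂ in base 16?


Group into 4-bit nibbles: 1100110010010110
  1100 = C
  1100 = C
  1001 = 9
  0110 = 6
= 0xCC96


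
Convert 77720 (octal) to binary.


Each octal digit → 3 binary bits:
  7 = 111
  7 = 111
  7 = 111
  2 = 010
  0 = 000
Concatenate: 111 111 111 010 000
= 111111111010000


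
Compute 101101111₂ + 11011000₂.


Align and add column by column (LSB to MSB, carry propagating):
  0101101111
+ 0011011000
  ----------
  col 0: 1 + 0 + 0 (carry in) = 1 → bit 1, carry out 0
  col 1: 1 + 0 + 0 (carry in) = 1 → bit 1, carry out 0
  col 2: 1 + 0 + 0 (carry in) = 1 → bit 1, carry out 0
  col 3: 1 + 1 + 0 (carry in) = 2 → bit 0, carry out 1
  col 4: 0 + 1 + 1 (carry in) = 2 → bit 0, carry out 1
  col 5: 1 + 0 + 1 (carry in) = 2 → bit 0, carry out 1
  col 6: 1 + 1 + 1 (carry in) = 3 → bit 1, carry out 1
  col 7: 0 + 1 + 1 (carry in) = 2 → bit 0, carry out 1
  col 8: 1 + 0 + 1 (carry in) = 2 → bit 0, carry out 1
  col 9: 0 + 0 + 1 (carry in) = 1 → bit 1, carry out 0
Reading bits MSB→LSB: 1001000111
Strip leading zeros: 1001000111
= 1001000111


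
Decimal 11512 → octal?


Divide by 8 repeatedly:
11512 ÷ 8 = 1439 remainder 0
1439 ÷ 8 = 179 remainder 7
179 ÷ 8 = 22 remainder 3
22 ÷ 8 = 2 remainder 6
2 ÷ 8 = 0 remainder 2
Reading remainders bottom-up:
= 0o26370


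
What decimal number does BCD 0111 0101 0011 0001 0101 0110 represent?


Each 4-bit group → digit:
  0111 → 7
  0101 → 5
  0011 → 3
  0001 → 1
  0101 → 5
  0110 → 6
= 753156


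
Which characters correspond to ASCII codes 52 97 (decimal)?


Codes (decimal): 52 97
Per-code ASCII lookup:
  52  (range 48-57: digits, 52 - 48 = 4) → '4'
  97  (range 97-122: lowercase, 97 - 97 = 0) → 'a'
= '4a'


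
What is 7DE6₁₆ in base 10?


Positional values:
Position 0: 6 × 16^0 = 6 × 1 = 6
Position 1: E × 16^1 = 14 × 16 = 224
Position 2: D × 16^2 = 13 × 256 = 3328
Position 3: 7 × 16^3 = 7 × 4096 = 28672
Sum = 6 + 224 + 3328 + 28672
= 32230


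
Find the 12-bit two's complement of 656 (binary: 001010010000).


Original: 001010010000
Step 1 - Invert all bits: 110101101111
Step 2 - Add 1: 110101101111 + 1
= 110101110000 (represents -656)


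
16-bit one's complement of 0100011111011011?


Original: 0100011111011011
Invert all bits:
  bit 0: 0 → 1
  bit 1: 1 → 0
  bit 2: 0 → 1
  bit 3: 0 → 1
  bit 4: 0 → 1
  bit 5: 1 → 0
  bit 6: 1 → 0
  bit 7: 1 → 0
  bit 8: 1 → 0
  bit 9: 1 → 0
  bit 10: 0 → 1
  bit 11: 1 → 0
  bit 12: 1 → 0
  bit 13: 0 → 1
  bit 14: 1 → 0
  bit 15: 1 → 0
= 1011100000100100


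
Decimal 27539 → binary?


Divide by 2 repeatedly:
27539 ÷ 2 = 13769 remainder 1
13769 ÷ 2 = 6884 remainder 1
6884 ÷ 2 = 3442 remainder 0
3442 ÷ 2 = 1721 remainder 0
1721 ÷ 2 = 860 remainder 1
860 ÷ 2 = 430 remainder 0
430 ÷ 2 = 215 remainder 0
215 ÷ 2 = 107 remainder 1
107 ÷ 2 = 53 remainder 1
53 ÷ 2 = 26 remainder 1
26 ÷ 2 = 13 remainder 0
13 ÷ 2 = 6 remainder 1
6 ÷ 2 = 3 remainder 0
3 ÷ 2 = 1 remainder 1
1 ÷ 2 = 0 remainder 1
Reading remainders bottom-up:
= 110101110010011


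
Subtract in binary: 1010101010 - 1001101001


Align and subtract column by column (LSB to MSB, borrowing when needed):
  1010101010
- 1001101001
  ----------
  col 0: (0 - 0 borrow-in) - 1 → borrow from next column: (0+2) - 1 = 1, borrow out 1
  col 1: (1 - 1 borrow-in) - 0 → 0 - 0 = 0, borrow out 0
  col 2: (0 - 0 borrow-in) - 0 → 0 - 0 = 0, borrow out 0
  col 3: (1 - 0 borrow-in) - 1 → 1 - 1 = 0, borrow out 0
  col 4: (0 - 0 borrow-in) - 0 → 0 - 0 = 0, borrow out 0
  col 5: (1 - 0 borrow-in) - 1 → 1 - 1 = 0, borrow out 0
  col 6: (0 - 0 borrow-in) - 1 → borrow from next column: (0+2) - 1 = 1, borrow out 1
  col 7: (1 - 1 borrow-in) - 0 → 0 - 0 = 0, borrow out 0
  col 8: (0 - 0 borrow-in) - 0 → 0 - 0 = 0, borrow out 0
  col 9: (1 - 0 borrow-in) - 1 → 1 - 1 = 0, borrow out 0
Reading bits MSB→LSB: 0001000001
Strip leading zeros: 1000001
= 1000001


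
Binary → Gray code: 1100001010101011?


Binary: 1100001010101011
Gray code: G = B XOR (B >> 1)
B >> 1 = 0110000101010101
1100001010101011 XOR 0110000101010101:
  1 XOR 0 = 1
  1 XOR 1 = 0
  0 XOR 1 = 1
  0 XOR 0 = 0
  0 XOR 0 = 0
  0 XOR 0 = 0
  1 XOR 0 = 1
  0 XOR 1 = 1
  1 XOR 0 = 1
  0 XOR 1 = 1
  1 XOR 0 = 1
  0 XOR 1 = 1
  1 XOR 0 = 1
  0 XOR 1 = 1
  1 XOR 0 = 1
  1 XOR 1 = 0
= 1010001111111110


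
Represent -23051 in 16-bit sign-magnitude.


Sign bit: 1 (negative)
Magnitude: 23051 = 101101000001011
= 1101101000001011


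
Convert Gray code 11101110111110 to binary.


Gray code: 11101110111110
MSB stays the same: 1
Each subsequent bit = prev_binary XOR current_gray:
  B[1] = 1 XOR 1 = 0
  B[2] = 0 XOR 1 = 1
  B[3] = 1 XOR 0 = 1
  B[4] = 1 XOR 1 = 0
  B[5] = 0 XOR 1 = 1
  B[6] = 1 XOR 1 = 0
  B[7] = 0 XOR 0 = 0
  B[8] = 0 XOR 1 = 1
  B[9] = 1 XOR 1 = 0
  B[10] = 0 XOR 1 = 1
  B[11] = 1 XOR 1 = 0
  B[12] = 0 XOR 1 = 1
  B[13] = 1 XOR 0 = 1
= 10110100101011 (11563 decimal)


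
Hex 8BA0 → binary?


Each hex digit → 4 binary bits:
  8 = 1000
  B = 1011
  A = 1010
  0 = 0000
Concatenate: 1000 1011 1010 0000
= 1000101110100000


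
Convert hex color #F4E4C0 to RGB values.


Hex: #F4E4C0
R = F4₁₆ = 244
G = E4₁₆ = 228
B = C0₁₆ = 192
= RGB(244, 228, 192)


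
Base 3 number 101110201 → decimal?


Positional values (base 3):
  1 × 3^0 = 1 × 1 = 1
  0 × 3^1 = 0 × 3 = 0
  2 × 3^2 = 2 × 9 = 18
  0 × 3^3 = 0 × 27 = 0
  1 × 3^4 = 1 × 81 = 81
  1 × 3^5 = 1 × 243 = 243
  1 × 3^6 = 1 × 729 = 729
  0 × 3^7 = 0 × 2187 = 0
  1 × 3^8 = 1 × 6561 = 6561
Sum = 1 + 0 + 18 + 0 + 81 + 243 + 729 + 0 + 6561
= 7633


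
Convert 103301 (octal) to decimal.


Positional values:
Position 0: 1 × 8^0 = 1
Position 1: 0 × 8^1 = 0
Position 2: 3 × 8^2 = 192
Position 3: 3 × 8^3 = 1536
Position 4: 0 × 8^4 = 0
Position 5: 1 × 8^5 = 32768
Sum = 1 + 0 + 192 + 1536 + 0 + 32768
= 34497


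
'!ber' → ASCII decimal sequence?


String: '!ber'  (4 characters)
Per-character ASCII lookup:
  '!': special character: '!' = 33
  'b': lowercase starts at 97: 'b' = 97 + 1 = 98
  'e': lowercase starts at 97: 'e' = 97 + 4 = 101
  'r': lowercase starts at 97: 'r' = 97 + 17 = 114
= 33 98 101 114


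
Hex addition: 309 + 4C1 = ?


Align and add column by column (LSB to MSB, each column mod 16 with carry):
  0309
+ 04C1
  ----
  col 0: 9(9) + 1(1) + 0 (carry in) = 10 → A(10), carry out 0
  col 1: 0(0) + C(12) + 0 (carry in) = 12 → C(12), carry out 0
  col 2: 3(3) + 4(4) + 0 (carry in) = 7 → 7(7), carry out 0
  col 3: 0(0) + 0(0) + 0 (carry in) = 0 → 0(0), carry out 0
Reading digits MSB→LSB: 07CA
Strip leading zeros: 7CA
= 0x7CA


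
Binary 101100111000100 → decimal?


Positional values:
Bit 2: 1 × 2^2 = 4
Bit 6: 1 × 2^6 = 64
Bit 7: 1 × 2^7 = 128
Bit 8: 1 × 2^8 = 256
Bit 11: 1 × 2^11 = 2048
Bit 12: 1 × 2^12 = 4096
Bit 14: 1 × 2^14 = 16384
Sum = 4 + 64 + 128 + 256 + 2048 + 4096 + 16384
= 22980


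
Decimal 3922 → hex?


Divide by 16 repeatedly:
3922 ÷ 16 = 245 remainder 2 (2)
245 ÷ 16 = 15 remainder 5 (5)
15 ÷ 16 = 0 remainder 15 (F)
Reading remainders bottom-up:
= 0xF52


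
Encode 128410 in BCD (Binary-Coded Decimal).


Each digit → 4-bit binary:
  1 → 0001
  2 → 0010
  8 → 1000
  4 → 0100
  1 → 0001
  0 → 0000
= 0001 0010 1000 0100 0001 0000


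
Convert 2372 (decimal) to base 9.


Divide by 9 repeatedly:
2372 ÷ 9 = 263 remainder 5
263 ÷ 9 = 29 remainder 2
29 ÷ 9 = 3 remainder 2
3 ÷ 9 = 0 remainder 3
Reading remainders bottom-up:
= 3225


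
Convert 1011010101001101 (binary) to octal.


Group into 3-bit groups: 001011010101001101
  001 = 1
  011 = 3
  010 = 2
  101 = 5
  001 = 1
  101 = 5
= 0o132515


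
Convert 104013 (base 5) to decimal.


Positional values (base 5):
  3 × 5^0 = 3 × 1 = 3
  1 × 5^1 = 1 × 5 = 5
  0 × 5^2 = 0 × 25 = 0
  4 × 5^3 = 4 × 125 = 500
  0 × 5^4 = 0 × 625 = 0
  1 × 5^5 = 1 × 3125 = 3125
Sum = 3 + 5 + 0 + 500 + 0 + 3125
= 3633


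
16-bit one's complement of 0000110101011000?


Original: 0000110101011000
Invert all bits:
  bit 0: 0 → 1
  bit 1: 0 → 1
  bit 2: 0 → 1
  bit 3: 0 → 1
  bit 4: 1 → 0
  bit 5: 1 → 0
  bit 6: 0 → 1
  bit 7: 1 → 0
  bit 8: 0 → 1
  bit 9: 1 → 0
  bit 10: 0 → 1
  bit 11: 1 → 0
  bit 12: 1 → 0
  bit 13: 0 → 1
  bit 14: 0 → 1
  bit 15: 0 → 1
= 1111001010100111


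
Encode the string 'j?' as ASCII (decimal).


String: 'j?'  (2 characters)
Per-character ASCII lookup:
  'j': lowercase starts at 97: 'j' = 97 + 9 = 106
  '?': special character: '?' = 63
= 106 63


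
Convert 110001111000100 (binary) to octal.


Group into 3-bit groups: 110001111000100
  110 = 6
  001 = 1
  111 = 7
  000 = 0
  100 = 4
= 0o61704


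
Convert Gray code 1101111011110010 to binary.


Gray code: 1101111011110010
MSB stays the same: 1
Each subsequent bit = prev_binary XOR current_gray:
  B[1] = 1 XOR 1 = 0
  B[2] = 0 XOR 0 = 0
  B[3] = 0 XOR 1 = 1
  B[4] = 1 XOR 1 = 0
  B[5] = 0 XOR 1 = 1
  B[6] = 1 XOR 1 = 0
  B[7] = 0 XOR 0 = 0
  B[8] = 0 XOR 1 = 1
  B[9] = 1 XOR 1 = 0
  B[10] = 0 XOR 1 = 1
  B[11] = 1 XOR 1 = 0
  B[12] = 0 XOR 0 = 0
  B[13] = 0 XOR 0 = 0
  B[14] = 0 XOR 1 = 1
  B[15] = 1 XOR 0 = 1
= 1001010010100011 (38051 decimal)


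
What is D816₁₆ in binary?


Each hex digit → 4 binary bits:
  D = 1101
  8 = 1000
  1 = 0001
  6 = 0110
Concatenate: 1101 1000 0001 0110
= 1101100000010110


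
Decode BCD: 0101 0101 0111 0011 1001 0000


Each 4-bit group → digit:
  0101 → 5
  0101 → 5
  0111 → 7
  0011 → 3
  1001 → 9
  0000 → 0
= 557390


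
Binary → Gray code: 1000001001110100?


Binary: 1000001001110100
Gray code: G = B XOR (B >> 1)
B >> 1 = 0100000100111010
1000001001110100 XOR 0100000100111010:
  1 XOR 0 = 1
  0 XOR 1 = 1
  0 XOR 0 = 0
  0 XOR 0 = 0
  0 XOR 0 = 0
  0 XOR 0 = 0
  1 XOR 0 = 1
  0 XOR 1 = 1
  0 XOR 0 = 0
  1 XOR 0 = 1
  1 XOR 1 = 0
  1 XOR 1 = 0
  0 XOR 1 = 1
  1 XOR 0 = 1
  0 XOR 1 = 1
  0 XOR 0 = 0
= 1100001101001110


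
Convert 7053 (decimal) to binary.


Divide by 2 repeatedly:
7053 ÷ 2 = 3526 remainder 1
3526 ÷ 2 = 1763 remainder 0
1763 ÷ 2 = 881 remainder 1
881 ÷ 2 = 440 remainder 1
440 ÷ 2 = 220 remainder 0
220 ÷ 2 = 110 remainder 0
110 ÷ 2 = 55 remainder 0
55 ÷ 2 = 27 remainder 1
27 ÷ 2 = 13 remainder 1
13 ÷ 2 = 6 remainder 1
6 ÷ 2 = 3 remainder 0
3 ÷ 2 = 1 remainder 1
1 ÷ 2 = 0 remainder 1
Reading remainders bottom-up:
= 1101110001101


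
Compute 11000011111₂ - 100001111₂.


Align and subtract column by column (LSB to MSB, borrowing when needed):
  11000011111
- 00100001111
  -----------
  col 0: (1 - 0 borrow-in) - 1 → 1 - 1 = 0, borrow out 0
  col 1: (1 - 0 borrow-in) - 1 → 1 - 1 = 0, borrow out 0
  col 2: (1 - 0 borrow-in) - 1 → 1 - 1 = 0, borrow out 0
  col 3: (1 - 0 borrow-in) - 1 → 1 - 1 = 0, borrow out 0
  col 4: (1 - 0 borrow-in) - 0 → 1 - 0 = 1, borrow out 0
  col 5: (0 - 0 borrow-in) - 0 → 0 - 0 = 0, borrow out 0
  col 6: (0 - 0 borrow-in) - 0 → 0 - 0 = 0, borrow out 0
  col 7: (0 - 0 borrow-in) - 0 → 0 - 0 = 0, borrow out 0
  col 8: (0 - 0 borrow-in) - 1 → borrow from next column: (0+2) - 1 = 1, borrow out 1
  col 9: (1 - 1 borrow-in) - 0 → 0 - 0 = 0, borrow out 0
  col 10: (1 - 0 borrow-in) - 0 → 1 - 0 = 1, borrow out 0
Reading bits MSB→LSB: 10100010000
Strip leading zeros: 10100010000
= 10100010000


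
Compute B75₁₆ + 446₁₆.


Align and add column by column (LSB to MSB, each column mod 16 with carry):
  0B75
+ 0446
  ----
  col 0: 5(5) + 6(6) + 0 (carry in) = 11 → B(11), carry out 0
  col 1: 7(7) + 4(4) + 0 (carry in) = 11 → B(11), carry out 0
  col 2: B(11) + 4(4) + 0 (carry in) = 15 → F(15), carry out 0
  col 3: 0(0) + 0(0) + 0 (carry in) = 0 → 0(0), carry out 0
Reading digits MSB→LSB: 0FBB
Strip leading zeros: FBB
= 0xFBB


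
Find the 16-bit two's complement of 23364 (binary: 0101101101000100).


Original: 0101101101000100
Step 1 - Invert all bits: 1010010010111011
Step 2 - Add 1: 1010010010111011 + 1
= 1010010010111100 (represents -23364)


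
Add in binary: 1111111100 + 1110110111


Align and add column by column (LSB to MSB, carry propagating):
  01111111100
+ 01110110111
  -----------
  col 0: 0 + 1 + 0 (carry in) = 1 → bit 1, carry out 0
  col 1: 0 + 1 + 0 (carry in) = 1 → bit 1, carry out 0
  col 2: 1 + 1 + 0 (carry in) = 2 → bit 0, carry out 1
  col 3: 1 + 0 + 1 (carry in) = 2 → bit 0, carry out 1
  col 4: 1 + 1 + 1 (carry in) = 3 → bit 1, carry out 1
  col 5: 1 + 1 + 1 (carry in) = 3 → bit 1, carry out 1
  col 6: 1 + 0 + 1 (carry in) = 2 → bit 0, carry out 1
  col 7: 1 + 1 + 1 (carry in) = 3 → bit 1, carry out 1
  col 8: 1 + 1 + 1 (carry in) = 3 → bit 1, carry out 1
  col 9: 1 + 1 + 1 (carry in) = 3 → bit 1, carry out 1
  col 10: 0 + 0 + 1 (carry in) = 1 → bit 1, carry out 0
Reading bits MSB→LSB: 11110110011
Strip leading zeros: 11110110011
= 11110110011


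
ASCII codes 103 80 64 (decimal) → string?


Codes (decimal): 103 80 64
Per-code ASCII lookup:
  103  (range 97-122: lowercase, 103 - 97 = 6) → 'g'
  80  (range 65-90: uppercase, 80 - 65 = 15) → 'P'
  64  (special character) → '@'
= 'gP@'


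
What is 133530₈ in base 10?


Positional values:
Position 0: 0 × 8^0 = 0
Position 1: 3 × 8^1 = 24
Position 2: 5 × 8^2 = 320
Position 3: 3 × 8^3 = 1536
Position 4: 3 × 8^4 = 12288
Position 5: 1 × 8^5 = 32768
Sum = 0 + 24 + 320 + 1536 + 12288 + 32768
= 46936


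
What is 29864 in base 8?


Divide by 8 repeatedly:
29864 ÷ 8 = 3733 remainder 0
3733 ÷ 8 = 466 remainder 5
466 ÷ 8 = 58 remainder 2
58 ÷ 8 = 7 remainder 2
7 ÷ 8 = 0 remainder 7
Reading remainders bottom-up:
= 0o72250


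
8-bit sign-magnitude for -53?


Sign bit: 1 (negative)
Magnitude: 53 = 0110101
= 10110101


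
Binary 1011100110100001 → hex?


Group into 4-bit nibbles: 1011100110100001
  1011 = B
  1001 = 9
  1010 = A
  0001 = 1
= 0xB9A1


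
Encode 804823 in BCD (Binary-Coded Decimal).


Each digit → 4-bit binary:
  8 → 1000
  0 → 0000
  4 → 0100
  8 → 1000
  2 → 0010
  3 → 0011
= 1000 0000 0100 1000 0010 0011


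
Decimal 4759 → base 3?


Divide by 3 repeatedly:
4759 ÷ 3 = 1586 remainder 1
1586 ÷ 3 = 528 remainder 2
528 ÷ 3 = 176 remainder 0
176 ÷ 3 = 58 remainder 2
58 ÷ 3 = 19 remainder 1
19 ÷ 3 = 6 remainder 1
6 ÷ 3 = 2 remainder 0
2 ÷ 3 = 0 remainder 2
Reading remainders bottom-up:
= 20112021


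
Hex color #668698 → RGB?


Hex: #668698
R = 66₁₆ = 102
G = 86₁₆ = 134
B = 98₁₆ = 152
= RGB(102, 134, 152)


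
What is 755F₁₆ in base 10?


Positional values:
Position 0: F × 16^0 = 15 × 1 = 15
Position 1: 5 × 16^1 = 5 × 16 = 80
Position 2: 5 × 16^2 = 5 × 256 = 1280
Position 3: 7 × 16^3 = 7 × 4096 = 28672
Sum = 15 + 80 + 1280 + 28672
= 30047


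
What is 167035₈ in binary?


Each octal digit → 3 binary bits:
  1 = 001
  6 = 110
  7 = 111
  0 = 000
  3 = 011
  5 = 101
Concatenate: 001 110 111 000 011 101
= 001110111000011101


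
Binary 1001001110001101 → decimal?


Positional values:
Bit 0: 1 × 2^0 = 1
Bit 2: 1 × 2^2 = 4
Bit 3: 1 × 2^3 = 8
Bit 7: 1 × 2^7 = 128
Bit 8: 1 × 2^8 = 256
Bit 9: 1 × 2^9 = 512
Bit 12: 1 × 2^12 = 4096
Bit 15: 1 × 2^15 = 32768
Sum = 1 + 4 + 8 + 128 + 256 + 512 + 4096 + 32768
= 37773


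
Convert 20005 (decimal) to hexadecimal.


Divide by 16 repeatedly:
20005 ÷ 16 = 1250 remainder 5 (5)
1250 ÷ 16 = 78 remainder 2 (2)
78 ÷ 16 = 4 remainder 14 (E)
4 ÷ 16 = 0 remainder 4 (4)
Reading remainders bottom-up:
= 0x4E25


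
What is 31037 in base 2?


Divide by 2 repeatedly:
31037 ÷ 2 = 15518 remainder 1
15518 ÷ 2 = 7759 remainder 0
7759 ÷ 2 = 3879 remainder 1
3879 ÷ 2 = 1939 remainder 1
1939 ÷ 2 = 969 remainder 1
969 ÷ 2 = 484 remainder 1
484 ÷ 2 = 242 remainder 0
242 ÷ 2 = 121 remainder 0
121 ÷ 2 = 60 remainder 1
60 ÷ 2 = 30 remainder 0
30 ÷ 2 = 15 remainder 0
15 ÷ 2 = 7 remainder 1
7 ÷ 2 = 3 remainder 1
3 ÷ 2 = 1 remainder 1
1 ÷ 2 = 0 remainder 1
Reading remainders bottom-up:
= 111100100111101


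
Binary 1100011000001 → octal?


Group into 3-bit groups: 001100011000001
  001 = 1
  100 = 4
  011 = 3
  000 = 0
  001 = 1
= 0o14301


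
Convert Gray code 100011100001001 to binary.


Gray code: 100011100001001
MSB stays the same: 1
Each subsequent bit = prev_binary XOR current_gray:
  B[1] = 1 XOR 0 = 1
  B[2] = 1 XOR 0 = 1
  B[3] = 1 XOR 0 = 1
  B[4] = 1 XOR 1 = 0
  B[5] = 0 XOR 1 = 1
  B[6] = 1 XOR 1 = 0
  B[7] = 0 XOR 0 = 0
  B[8] = 0 XOR 0 = 0
  B[9] = 0 XOR 0 = 0
  B[10] = 0 XOR 0 = 0
  B[11] = 0 XOR 1 = 1
  B[12] = 1 XOR 0 = 1
  B[13] = 1 XOR 0 = 1
  B[14] = 1 XOR 1 = 0
= 111101000001110 (31246 decimal)


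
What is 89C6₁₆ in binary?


Each hex digit → 4 binary bits:
  8 = 1000
  9 = 1001
  C = 1100
  6 = 0110
Concatenate: 1000 1001 1100 0110
= 1000100111000110


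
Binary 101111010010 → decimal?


Positional values:
Bit 1: 1 × 2^1 = 2
Bit 4: 1 × 2^4 = 16
Bit 6: 1 × 2^6 = 64
Bit 7: 1 × 2^7 = 128
Bit 8: 1 × 2^8 = 256
Bit 9: 1 × 2^9 = 512
Bit 11: 1 × 2^11 = 2048
Sum = 2 + 16 + 64 + 128 + 256 + 512 + 2048
= 3026


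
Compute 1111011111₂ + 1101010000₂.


Align and add column by column (LSB to MSB, carry propagating):
  01111011111
+ 01101010000
  -----------
  col 0: 1 + 0 + 0 (carry in) = 1 → bit 1, carry out 0
  col 1: 1 + 0 + 0 (carry in) = 1 → bit 1, carry out 0
  col 2: 1 + 0 + 0 (carry in) = 1 → bit 1, carry out 0
  col 3: 1 + 0 + 0 (carry in) = 1 → bit 1, carry out 0
  col 4: 1 + 1 + 0 (carry in) = 2 → bit 0, carry out 1
  col 5: 0 + 0 + 1 (carry in) = 1 → bit 1, carry out 0
  col 6: 1 + 1 + 0 (carry in) = 2 → bit 0, carry out 1
  col 7: 1 + 0 + 1 (carry in) = 2 → bit 0, carry out 1
  col 8: 1 + 1 + 1 (carry in) = 3 → bit 1, carry out 1
  col 9: 1 + 1 + 1 (carry in) = 3 → bit 1, carry out 1
  col 10: 0 + 0 + 1 (carry in) = 1 → bit 1, carry out 0
Reading bits MSB→LSB: 11100101111
Strip leading zeros: 11100101111
= 11100101111


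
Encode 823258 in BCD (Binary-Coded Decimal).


Each digit → 4-bit binary:
  8 → 1000
  2 → 0010
  3 → 0011
  2 → 0010
  5 → 0101
  8 → 1000
= 1000 0010 0011 0010 0101 1000


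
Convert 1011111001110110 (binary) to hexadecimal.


Group into 4-bit nibbles: 1011111001110110
  1011 = B
  1110 = E
  0111 = 7
  0110 = 6
= 0xBE76


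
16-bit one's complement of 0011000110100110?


Original: 0011000110100110
Invert all bits:
  bit 0: 0 → 1
  bit 1: 0 → 1
  bit 2: 1 → 0
  bit 3: 1 → 0
  bit 4: 0 → 1
  bit 5: 0 → 1
  bit 6: 0 → 1
  bit 7: 1 → 0
  bit 8: 1 → 0
  bit 9: 0 → 1
  bit 10: 1 → 0
  bit 11: 0 → 1
  bit 12: 0 → 1
  bit 13: 1 → 0
  bit 14: 1 → 0
  bit 15: 0 → 1
= 1100111001011001


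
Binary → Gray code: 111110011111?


Binary: 111110011111
Gray code: G = B XOR (B >> 1)
B >> 1 = 011111001111
111110011111 XOR 011111001111:
  1 XOR 0 = 1
  1 XOR 1 = 0
  1 XOR 1 = 0
  1 XOR 1 = 0
  1 XOR 1 = 0
  0 XOR 1 = 1
  0 XOR 0 = 0
  1 XOR 0 = 1
  1 XOR 1 = 0
  1 XOR 1 = 0
  1 XOR 1 = 0
  1 XOR 1 = 0
= 100001010000


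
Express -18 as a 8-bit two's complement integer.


Original: 00010010
Step 1 - Invert all bits: 11101101
Step 2 - Add 1: 11101101 + 1
= 11101110 (represents -18)


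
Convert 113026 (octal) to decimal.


Positional values:
Position 0: 6 × 8^0 = 6
Position 1: 2 × 8^1 = 16
Position 2: 0 × 8^2 = 0
Position 3: 3 × 8^3 = 1536
Position 4: 1 × 8^4 = 4096
Position 5: 1 × 8^5 = 32768
Sum = 6 + 16 + 0 + 1536 + 4096 + 32768
= 38422


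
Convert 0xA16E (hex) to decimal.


Positional values:
Position 0: E × 16^0 = 14 × 1 = 14
Position 1: 6 × 16^1 = 6 × 16 = 96
Position 2: 1 × 16^2 = 1 × 256 = 256
Position 3: A × 16^3 = 10 × 4096 = 40960
Sum = 14 + 96 + 256 + 40960
= 41326


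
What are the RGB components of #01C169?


Hex: #01C169
R = 01₁₆ = 1
G = C1₁₆ = 193
B = 69₁₆ = 105
= RGB(1, 193, 105)


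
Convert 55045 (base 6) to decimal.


Positional values (base 6):
  5 × 6^0 = 5 × 1 = 5
  4 × 6^1 = 4 × 6 = 24
  0 × 6^2 = 0 × 36 = 0
  5 × 6^3 = 5 × 216 = 1080
  5 × 6^4 = 5 × 1296 = 6480
Sum = 5 + 24 + 0 + 1080 + 6480
= 7589


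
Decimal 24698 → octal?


Divide by 8 repeatedly:
24698 ÷ 8 = 3087 remainder 2
3087 ÷ 8 = 385 remainder 7
385 ÷ 8 = 48 remainder 1
48 ÷ 8 = 6 remainder 0
6 ÷ 8 = 0 remainder 6
Reading remainders bottom-up:
= 0o60172


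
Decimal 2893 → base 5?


Divide by 5 repeatedly:
2893 ÷ 5 = 578 remainder 3
578 ÷ 5 = 115 remainder 3
115 ÷ 5 = 23 remainder 0
23 ÷ 5 = 4 remainder 3
4 ÷ 5 = 0 remainder 4
Reading remainders bottom-up:
= 43033


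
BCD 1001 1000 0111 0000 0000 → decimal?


Each 4-bit group → digit:
  1001 → 9
  1000 → 8
  0111 → 7
  0000 → 0
  0000 → 0
= 98700


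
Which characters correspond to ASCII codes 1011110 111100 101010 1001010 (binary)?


Codes (binary): 1011110 111100 101010 1001010
Per-code ASCII lookup:
  1011110 = 94  (special character) → '^'
  111100 = 60  (special character) → '<'
  101010 = 42  (special character) → '*'
  1001010 = 74  (range 65-90: uppercase, 74 - 65 = 9) → 'J'
= '^<*J'


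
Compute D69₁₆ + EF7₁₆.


Align and add column by column (LSB to MSB, each column mod 16 with carry):
  0D69
+ 0EF7
  ----
  col 0: 9(9) + 7(7) + 0 (carry in) = 16 → 0(0), carry out 1
  col 1: 6(6) + F(15) + 1 (carry in) = 22 → 6(6), carry out 1
  col 2: D(13) + E(14) + 1 (carry in) = 28 → C(12), carry out 1
  col 3: 0(0) + 0(0) + 1 (carry in) = 1 → 1(1), carry out 0
Reading digits MSB→LSB: 1C60
Strip leading zeros: 1C60
= 0x1C60


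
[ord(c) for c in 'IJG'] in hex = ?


String: 'IJG'  (3 characters)
Per-character ASCII lookup:
  'I': uppercase starts at 65: 'I' = 65 + 8 = 73 → 0x49
  'J': uppercase starts at 65: 'J' = 65 + 9 = 74 → 0x4A
  'G': uppercase starts at 65: 'G' = 65 + 6 = 71 → 0x47
= 0x49 0x4A 0x47


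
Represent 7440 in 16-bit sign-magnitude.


Sign bit: 0 (positive)
Magnitude: 7440 = 001110100010000
= 0001110100010000


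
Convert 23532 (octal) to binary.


Each octal digit → 3 binary bits:
  2 = 010
  3 = 011
  5 = 101
  3 = 011
  2 = 010
Concatenate: 010 011 101 011 010
= 010011101011010


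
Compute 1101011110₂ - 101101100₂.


Align and subtract column by column (LSB to MSB, borrowing when needed):
  1101011110
- 0101101100
  ----------
  col 0: (0 - 0 borrow-in) - 0 → 0 - 0 = 0, borrow out 0
  col 1: (1 - 0 borrow-in) - 0 → 1 - 0 = 1, borrow out 0
  col 2: (1 - 0 borrow-in) - 1 → 1 - 1 = 0, borrow out 0
  col 3: (1 - 0 borrow-in) - 1 → 1 - 1 = 0, borrow out 0
  col 4: (1 - 0 borrow-in) - 0 → 1 - 0 = 1, borrow out 0
  col 5: (0 - 0 borrow-in) - 1 → borrow from next column: (0+2) - 1 = 1, borrow out 1
  col 6: (1 - 1 borrow-in) - 1 → borrow from next column: (0+2) - 1 = 1, borrow out 1
  col 7: (0 - 1 borrow-in) - 0 → borrow from next column: (-1+2) - 0 = 1, borrow out 1
  col 8: (1 - 1 borrow-in) - 1 → borrow from next column: (0+2) - 1 = 1, borrow out 1
  col 9: (1 - 1 borrow-in) - 0 → 0 - 0 = 0, borrow out 0
Reading bits MSB→LSB: 0111110010
Strip leading zeros: 111110010
= 111110010


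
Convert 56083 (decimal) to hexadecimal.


Divide by 16 repeatedly:
56083 ÷ 16 = 3505 remainder 3 (3)
3505 ÷ 16 = 219 remainder 1 (1)
219 ÷ 16 = 13 remainder 11 (B)
13 ÷ 16 = 0 remainder 13 (D)
Reading remainders bottom-up:
= 0xDB13


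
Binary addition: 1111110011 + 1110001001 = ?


Align and add column by column (LSB to MSB, carry propagating):
  01111110011
+ 01110001001
  -----------
  col 0: 1 + 1 + 0 (carry in) = 2 → bit 0, carry out 1
  col 1: 1 + 0 + 1 (carry in) = 2 → bit 0, carry out 1
  col 2: 0 + 0 + 1 (carry in) = 1 → bit 1, carry out 0
  col 3: 0 + 1 + 0 (carry in) = 1 → bit 1, carry out 0
  col 4: 1 + 0 + 0 (carry in) = 1 → bit 1, carry out 0
  col 5: 1 + 0 + 0 (carry in) = 1 → bit 1, carry out 0
  col 6: 1 + 0 + 0 (carry in) = 1 → bit 1, carry out 0
  col 7: 1 + 1 + 0 (carry in) = 2 → bit 0, carry out 1
  col 8: 1 + 1 + 1 (carry in) = 3 → bit 1, carry out 1
  col 9: 1 + 1 + 1 (carry in) = 3 → bit 1, carry out 1
  col 10: 0 + 0 + 1 (carry in) = 1 → bit 1, carry out 0
Reading bits MSB→LSB: 11101111100
Strip leading zeros: 11101111100
= 11101111100


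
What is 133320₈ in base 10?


Positional values:
Position 0: 0 × 8^0 = 0
Position 1: 2 × 8^1 = 16
Position 2: 3 × 8^2 = 192
Position 3: 3 × 8^3 = 1536
Position 4: 3 × 8^4 = 12288
Position 5: 1 × 8^5 = 32768
Sum = 0 + 16 + 192 + 1536 + 12288 + 32768
= 46800


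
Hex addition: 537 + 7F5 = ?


Align and add column by column (LSB to MSB, each column mod 16 with carry):
  0537
+ 07F5
  ----
  col 0: 7(7) + 5(5) + 0 (carry in) = 12 → C(12), carry out 0
  col 1: 3(3) + F(15) + 0 (carry in) = 18 → 2(2), carry out 1
  col 2: 5(5) + 7(7) + 1 (carry in) = 13 → D(13), carry out 0
  col 3: 0(0) + 0(0) + 0 (carry in) = 0 → 0(0), carry out 0
Reading digits MSB→LSB: 0D2C
Strip leading zeros: D2C
= 0xD2C


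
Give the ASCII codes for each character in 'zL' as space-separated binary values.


String: 'zL'  (2 characters)
Per-character ASCII lookup:
  'z': lowercase starts at 97: 'z' = 97 + 25 = 122 → 1111010
  'L': uppercase starts at 65: 'L' = 65 + 11 = 76 → 1001100
= 1111010 1001100


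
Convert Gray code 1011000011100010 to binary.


Gray code: 1011000011100010
MSB stays the same: 1
Each subsequent bit = prev_binary XOR current_gray:
  B[1] = 1 XOR 0 = 1
  B[2] = 1 XOR 1 = 0
  B[3] = 0 XOR 1 = 1
  B[4] = 1 XOR 0 = 1
  B[5] = 1 XOR 0 = 1
  B[6] = 1 XOR 0 = 1
  B[7] = 1 XOR 0 = 1
  B[8] = 1 XOR 1 = 0
  B[9] = 0 XOR 1 = 1
  B[10] = 1 XOR 1 = 0
  B[11] = 0 XOR 0 = 0
  B[12] = 0 XOR 0 = 0
  B[13] = 0 XOR 0 = 0
  B[14] = 0 XOR 1 = 1
  B[15] = 1 XOR 0 = 1
= 1101111101000011 (57155 decimal)


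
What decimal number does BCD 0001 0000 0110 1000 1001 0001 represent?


Each 4-bit group → digit:
  0001 → 1
  0000 → 0
  0110 → 6
  1000 → 8
  1001 → 9
  0001 → 1
= 106891


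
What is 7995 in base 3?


Divide by 3 repeatedly:
7995 ÷ 3 = 2665 remainder 0
2665 ÷ 3 = 888 remainder 1
888 ÷ 3 = 296 remainder 0
296 ÷ 3 = 98 remainder 2
98 ÷ 3 = 32 remainder 2
32 ÷ 3 = 10 remainder 2
10 ÷ 3 = 3 remainder 1
3 ÷ 3 = 1 remainder 0
1 ÷ 3 = 0 remainder 1
Reading remainders bottom-up:
= 101222010


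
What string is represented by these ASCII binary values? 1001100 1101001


Codes (binary): 1001100 1101001
Per-code ASCII lookup:
  1001100 = 76  (range 65-90: uppercase, 76 - 65 = 11) → 'L'
  1101001 = 105  (range 97-122: lowercase, 105 - 97 = 8) → 'i'
= 'Li'


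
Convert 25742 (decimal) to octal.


Divide by 8 repeatedly:
25742 ÷ 8 = 3217 remainder 6
3217 ÷ 8 = 402 remainder 1
402 ÷ 8 = 50 remainder 2
50 ÷ 8 = 6 remainder 2
6 ÷ 8 = 0 remainder 6
Reading remainders bottom-up:
= 0o62216
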